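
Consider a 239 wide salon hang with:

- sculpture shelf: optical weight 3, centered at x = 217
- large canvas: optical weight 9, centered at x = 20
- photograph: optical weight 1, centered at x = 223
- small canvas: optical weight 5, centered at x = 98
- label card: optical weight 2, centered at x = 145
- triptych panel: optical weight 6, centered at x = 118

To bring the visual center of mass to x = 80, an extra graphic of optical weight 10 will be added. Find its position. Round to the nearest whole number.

x ≈ 34

After adding the extra graphic, total weight = 3 + 9 + 1 + 5 + 2 + 6 + 10 = 36.
x: need Σw·x = 36·80 = 2880. Existing = 3·217 + 9·20 + 1·223 + 5·98 + 2·145 + 6·118 = 2542. Remainder 338 / 10 ≈ 33.80.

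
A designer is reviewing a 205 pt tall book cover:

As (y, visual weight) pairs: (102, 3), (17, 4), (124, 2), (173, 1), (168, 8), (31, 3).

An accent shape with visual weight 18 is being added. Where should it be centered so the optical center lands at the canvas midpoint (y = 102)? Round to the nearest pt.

y ≈ 97

New total weight: (3 + 4 + 2 + 1 + 8 + 3) + 18 = 39.
Along y: (2232 + 18·y) / 39 = 102 (existing moment 3·102 + 4·17 + 2·124 + 1·173 + 8·168 + 3·31 = 2232) ⇒ y = (3978 − 2232) / 18 ≈ 97.00.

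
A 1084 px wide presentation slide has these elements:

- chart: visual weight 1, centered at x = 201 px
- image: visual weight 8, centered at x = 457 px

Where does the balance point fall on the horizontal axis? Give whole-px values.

Σw = 1 + 8 = 9.
x: (1·201 + 8·457) / 9 = 3857 / 9 ≈ 428.56

x ≈ 429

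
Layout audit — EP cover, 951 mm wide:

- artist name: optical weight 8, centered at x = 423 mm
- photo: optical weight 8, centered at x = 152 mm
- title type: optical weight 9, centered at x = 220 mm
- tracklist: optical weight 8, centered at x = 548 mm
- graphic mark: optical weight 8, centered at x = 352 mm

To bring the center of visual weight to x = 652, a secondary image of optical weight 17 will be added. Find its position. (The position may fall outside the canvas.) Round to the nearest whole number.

After adding the secondary image, total weight = 8 + 8 + 9 + 8 + 8 + 17 = 58.
x: need Σw·x = 58·652 = 37816. Existing = 8·423 + 8·152 + 9·220 + 8·548 + 8·352 = 13780. Remainder 24036 / 17 ≈ 1413.88.

x ≈ 1414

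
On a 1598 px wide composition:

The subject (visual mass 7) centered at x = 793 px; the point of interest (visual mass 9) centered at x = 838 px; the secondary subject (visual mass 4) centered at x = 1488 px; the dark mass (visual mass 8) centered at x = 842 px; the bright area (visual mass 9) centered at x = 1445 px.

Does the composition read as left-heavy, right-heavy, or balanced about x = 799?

Σw = 7 + 9 + 4 + 8 + 9 = 37.
Σw·x = 7·793 + 9·838 + 4·1488 + 8·842 + 9·1445 = 38786, so x̄ = 38786/37 ≈ 1048.27.
1048.3 vs midline 799 → right-heavy.

right-heavy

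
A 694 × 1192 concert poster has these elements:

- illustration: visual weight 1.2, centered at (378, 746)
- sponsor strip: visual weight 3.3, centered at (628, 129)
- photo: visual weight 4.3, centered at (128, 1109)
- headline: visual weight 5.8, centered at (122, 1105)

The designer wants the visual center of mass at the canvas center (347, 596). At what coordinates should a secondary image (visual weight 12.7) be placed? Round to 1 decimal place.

After adding the secondary image, total weight = 1.2 + 3.3 + 4.3 + 5.8 + 12.7 = 27.3.
x: need Σw·x = 27.3·347 = 9473.1. Existing = 1.2·378 + 3.3·628 + 4.3·128 + 5.8·122 = 3784.0. Remainder 5689.1 / 12.7 ≈ 447.96.
y: need Σw·y = 27.3·596 = 16270.8. Existing = 1.2·746 + 3.3·129 + 4.3·1109 + 5.8·1105 = 12498.6. Remainder 3772.2 / 12.7 ≈ 297.02.

(448.0, 297.0)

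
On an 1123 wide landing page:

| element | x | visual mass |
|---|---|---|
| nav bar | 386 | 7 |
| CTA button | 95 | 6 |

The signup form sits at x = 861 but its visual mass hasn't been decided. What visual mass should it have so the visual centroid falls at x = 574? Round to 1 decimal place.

Fixed elements: Σw = 7 + 6 = 13, Σw·x = 7·386 + 6·95 = 3272.
Balance at x = 574 requires (3272 + w·861) / (13 + w) = 574.
So w = (574·13 − 3272)/(861 − 574) = 4190/287 ≈ 14.60.

w ≈ 14.6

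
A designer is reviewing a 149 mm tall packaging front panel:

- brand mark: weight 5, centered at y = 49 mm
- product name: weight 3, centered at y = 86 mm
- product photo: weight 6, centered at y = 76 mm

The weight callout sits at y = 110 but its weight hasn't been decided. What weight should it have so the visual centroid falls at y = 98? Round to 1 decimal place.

w ≈ 34.4

Existing Σw = 14 (5 + 3 + 6); existing moment 5·49 + 3·86 + 6·76 = 959.
For the centroid to hit 98: (959 + w·110) / (14 + w) = 98.
So w = (98·14 − 959)/(110 − 98) = 413/12 ≈ 34.42.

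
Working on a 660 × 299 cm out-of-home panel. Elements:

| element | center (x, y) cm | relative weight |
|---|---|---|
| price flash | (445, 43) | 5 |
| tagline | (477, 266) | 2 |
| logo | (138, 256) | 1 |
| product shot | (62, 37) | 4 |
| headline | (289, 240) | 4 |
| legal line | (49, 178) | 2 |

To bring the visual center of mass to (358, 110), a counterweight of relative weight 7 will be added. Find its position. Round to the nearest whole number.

(590, 40)

New total weight: (5 + 2 + 1 + 4 + 4 + 2) + 7 = 25.
x: need Σw·x = 25·358 = 8950. Existing = 5·445 + 2·477 + 1·138 + 4·62 + 4·289 + 2·49 = 4819. Remainder 4131 / 7 ≈ 590.14.
y: need Σw·y = 25·110 = 2750. Existing = 5·43 + 2·266 + 1·256 + 4·37 + 4·240 + 2·178 = 2467. Remainder 283 / 7 ≈ 40.43.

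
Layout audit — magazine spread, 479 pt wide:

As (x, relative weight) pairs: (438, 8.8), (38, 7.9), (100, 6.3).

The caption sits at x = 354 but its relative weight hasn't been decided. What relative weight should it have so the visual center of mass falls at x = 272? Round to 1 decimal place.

Fixed elements: Σw = 8.8 + 7.9 + 6.3 = 23.0, Σw·x = 8.8·438 + 7.9·38 + 6.3·100 = 4784.6.
Set Σw·x/Σw = 272: (4784.6 + 354w) = 272·(23.0 + w).
Solving: w = (272·23.0 − 4784.6) / (354 − 272) = 1471.4 / 82 ≈ 17.94.

w ≈ 17.9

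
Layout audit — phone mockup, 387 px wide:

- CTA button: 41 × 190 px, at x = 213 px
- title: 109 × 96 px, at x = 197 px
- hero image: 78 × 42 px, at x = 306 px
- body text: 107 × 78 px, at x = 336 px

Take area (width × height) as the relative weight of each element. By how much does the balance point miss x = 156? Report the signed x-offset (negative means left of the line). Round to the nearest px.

Areas → weights: CTA button 41·190 = 7790, title 109·96 = 10464, hero image 78·42 = 3276, body text 107·78 = 8346; Σw = 29876.
x-moment: 7790·213 + 10464·197 + 3276·306 + 8346·336 = 7527390; centroid 7527390/29876 ≈ 251.95.
Against x = 156, that's 251.95 − 156 = 95.95.

≈ 96 px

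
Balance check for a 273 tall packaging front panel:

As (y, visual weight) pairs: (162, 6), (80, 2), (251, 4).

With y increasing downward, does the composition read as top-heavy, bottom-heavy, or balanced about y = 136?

Weights sum to 6 + 2 + 4 = 12.
y: (6·162 + 2·80 + 4·251) / 12 = 2136 / 12 ≈ 178.00
Since 178.0 is below (larger y than) 136, the composition reads bottom-heavy.

bottom-heavy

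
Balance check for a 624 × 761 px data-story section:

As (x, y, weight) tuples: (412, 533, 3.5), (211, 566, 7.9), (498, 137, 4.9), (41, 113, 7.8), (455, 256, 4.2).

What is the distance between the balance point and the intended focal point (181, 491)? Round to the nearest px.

≈ 198 px

Weights sum to 3.5 + 7.9 + 4.9 + 7.8 + 4.2 = 28.3.
x: (3.5·412 + 7.9·211 + 4.9·498 + 7.8·41 + 4.2·455) / 28.3 = 7779.9 / 28.3 ≈ 274.91
y: (3.5·533 + 7.9·566 + 4.9·137 + 7.8·113 + 4.2·256) / 28.3 = 8964.8 / 28.3 ≈ 316.78
Relative to (181, 491): Δ = (93.91, -174.22); |Δ| = √(93.91² + -174.22²) ≈ 197.92.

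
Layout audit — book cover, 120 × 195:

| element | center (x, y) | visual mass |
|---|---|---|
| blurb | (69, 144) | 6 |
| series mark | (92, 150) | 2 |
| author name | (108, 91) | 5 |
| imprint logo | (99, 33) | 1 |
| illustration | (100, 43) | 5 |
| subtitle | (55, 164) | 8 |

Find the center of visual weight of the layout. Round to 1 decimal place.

(80.6, 117.7)

Weights sum to 6 + 2 + 5 + 1 + 5 + 8 = 27.
x: moment 2177 / weight 27 ≈ 80.63
Σw·y = 3179; ȳ = 3179/27 ≈ 117.74.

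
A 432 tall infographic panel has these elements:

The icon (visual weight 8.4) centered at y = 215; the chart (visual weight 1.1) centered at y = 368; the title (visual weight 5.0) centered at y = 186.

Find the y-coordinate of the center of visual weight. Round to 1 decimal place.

y ≈ 216.6

Σw = 8.4 + 1.1 + 5.0 = 14.5.
Σw·y = 8.4·215 + 1.1·368 + 5.0·186 = 3140.8, so ȳ = 3140.8/14.5 ≈ 216.61.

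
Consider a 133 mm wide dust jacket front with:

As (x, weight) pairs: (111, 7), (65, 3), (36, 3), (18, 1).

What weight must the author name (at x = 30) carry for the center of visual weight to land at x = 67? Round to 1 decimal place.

w ≈ 4.3

Existing Σw = 14 (7 + 3 + 3 + 1); existing moment 7·111 + 3·65 + 3·36 + 1·18 = 1098.
Set Σw·x/Σw = 67: (1098 + 30w) = 67·(14 + w).
Rearranging, w·(30 − 67) = 67·14 − 1098 = -160, so w ≈ -160/-37 = 4.32.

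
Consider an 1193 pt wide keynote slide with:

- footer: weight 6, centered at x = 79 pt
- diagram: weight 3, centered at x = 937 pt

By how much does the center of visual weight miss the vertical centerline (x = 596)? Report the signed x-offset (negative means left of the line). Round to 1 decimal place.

≈ -231.0 pt

Weights sum to 6 + 3 = 9.
x-moment: 6·79 + 3·937 = 3285; centroid 3285/9 ≈ 365.00.
Offset from x = 596: 365.00 − 596 ≈ -231.00.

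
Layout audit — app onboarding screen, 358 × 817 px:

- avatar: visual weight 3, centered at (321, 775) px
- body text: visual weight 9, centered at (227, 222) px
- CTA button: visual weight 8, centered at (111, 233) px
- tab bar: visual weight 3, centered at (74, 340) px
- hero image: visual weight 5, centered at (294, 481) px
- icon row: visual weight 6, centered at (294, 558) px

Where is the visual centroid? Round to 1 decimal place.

(216.2, 381.2)

Σw = 3 + 9 + 8 + 3 + 5 + 6 = 34.
x: moment 7350 / weight 34 ≈ 216.18
Σw·y = 12960; ȳ = 12960/34 ≈ 381.18.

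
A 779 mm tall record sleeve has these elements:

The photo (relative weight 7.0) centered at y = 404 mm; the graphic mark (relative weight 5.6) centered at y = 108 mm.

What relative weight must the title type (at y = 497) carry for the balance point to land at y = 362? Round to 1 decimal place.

Existing Σw = 12.6 (7.0 + 5.6); existing moment 7.0·404 + 5.6·108 = 3432.8.
Balance at y = 362 requires (3432.8 + w·497) / (12.6 + w) = 362.
So w = (362·12.6 − 3432.8)/(497 − 362) = 1128.4/135 ≈ 8.36.

w ≈ 8.4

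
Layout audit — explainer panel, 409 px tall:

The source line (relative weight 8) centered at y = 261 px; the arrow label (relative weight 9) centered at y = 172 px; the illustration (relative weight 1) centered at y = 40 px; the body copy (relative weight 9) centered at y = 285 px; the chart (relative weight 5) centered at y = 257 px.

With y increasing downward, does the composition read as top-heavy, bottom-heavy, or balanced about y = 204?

Total weight = 8 + 9 + 1 + 9 + 5 = 32.
y: (8·261 + 9·172 + 1·40 + 9·285 + 5·257) / 32 = 7526 / 32 ≈ 235.19
Since 235.2 is below (larger y than) 204, the composition reads bottom-heavy.

bottom-heavy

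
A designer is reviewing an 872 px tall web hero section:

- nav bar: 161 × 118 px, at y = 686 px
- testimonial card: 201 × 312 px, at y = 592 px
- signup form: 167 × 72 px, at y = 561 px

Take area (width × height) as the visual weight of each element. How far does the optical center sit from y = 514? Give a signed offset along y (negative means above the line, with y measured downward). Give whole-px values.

Areas: nav bar 161·118 = 18998, testimonial card 201·312 = 62712, signup form 167·72 = 12024. Total weight = 93734.
y-moment: 18998·686 + 62712·592 + 12024·561 = 56903596; centroid 56903596/93734 ≈ 607.08.
Offset from y = 514: 607.08 − 514 ≈ 93.08.

≈ 93 px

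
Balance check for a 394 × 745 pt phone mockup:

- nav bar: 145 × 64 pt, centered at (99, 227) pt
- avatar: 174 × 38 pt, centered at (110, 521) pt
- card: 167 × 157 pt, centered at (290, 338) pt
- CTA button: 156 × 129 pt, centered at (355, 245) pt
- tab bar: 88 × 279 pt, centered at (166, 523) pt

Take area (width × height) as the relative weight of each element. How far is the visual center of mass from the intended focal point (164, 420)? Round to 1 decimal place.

Areas → weights: nav bar 145·64 = 9280, avatar 174·38 = 6612, card 167·157 = 26219, CTA button 156·129 = 20124, tab bar 88·279 = 24552; Σw = 86787.
Σw·x = 9280·99 + 6612·110 + 26219·290 + 20124·355 + 24552·166 = 20469202, so x̄ = 20469202/86787 ≈ 235.86.
Σw·y = 9280·227 + 6612·521 + 26219·338 + 20124·245 + 24552·523 = 32184510, so ȳ = 32184510/86787 ≈ 370.84.
Offset from (164, 420): Δx ≈ 71.86, Δy ≈ -49.16; distance = √(Δx² + Δy²) ≈ 87.06.

≈ 87.1 pt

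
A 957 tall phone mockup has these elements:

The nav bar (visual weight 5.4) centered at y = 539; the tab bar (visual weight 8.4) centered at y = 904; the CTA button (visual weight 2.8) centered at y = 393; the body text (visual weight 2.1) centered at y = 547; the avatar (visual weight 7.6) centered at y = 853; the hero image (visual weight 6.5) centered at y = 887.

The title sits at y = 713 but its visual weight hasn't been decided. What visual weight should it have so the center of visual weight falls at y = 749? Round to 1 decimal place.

Fixed elements: Σw = 5.4 + 8.4 + 2.8 + 2.1 + 7.6 + 6.5 = 32.8, Σw·y = 5.4·539 + 8.4·904 + 2.8·393 + 2.1·547 + 7.6·853 + 6.5·887 = 25001.6.
For the centroid to hit 749: (25001.6 + w·713) / (32.8 + w) = 749.
So w = (749·32.8 − 25001.6)/(713 − 749) = -434.4/-36 ≈ 12.07.

w ≈ 12.1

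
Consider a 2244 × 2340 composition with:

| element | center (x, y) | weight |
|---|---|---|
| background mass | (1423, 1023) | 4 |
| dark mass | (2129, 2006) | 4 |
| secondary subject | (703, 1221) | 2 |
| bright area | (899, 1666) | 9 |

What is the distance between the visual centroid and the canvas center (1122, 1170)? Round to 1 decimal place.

≈ 405.3

Weights sum to 4 + 4 + 2 + 9 = 19.
x-moment: 4·1423 + 4·2129 + 2·703 + 9·899 = 23705; centroid 23705/19 ≈ 1247.63.
y-moment: 4·1023 + 4·2006 + 2·1221 + 9·1666 = 29552; centroid 29552/19 ≈ 1555.37.
Relative to (1122, 1170): Δ = (125.63, 385.37); |Δ| = √(125.63² + 385.37²) ≈ 405.33.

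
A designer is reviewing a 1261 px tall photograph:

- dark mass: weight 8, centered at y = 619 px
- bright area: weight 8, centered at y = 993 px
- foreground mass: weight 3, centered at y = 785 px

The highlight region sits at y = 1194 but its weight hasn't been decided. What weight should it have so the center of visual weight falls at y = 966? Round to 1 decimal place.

Existing Σw = 19 (8 + 8 + 3); existing moment 8·619 + 8·993 + 3·785 = 15251.
For the centroid to hit 966: (15251 + w·1194) / (19 + w) = 966.
Rearranging, w·(1194 − 966) = 966·19 − 15251 = 3103, so w ≈ 3103/228 = 13.61.

w ≈ 13.6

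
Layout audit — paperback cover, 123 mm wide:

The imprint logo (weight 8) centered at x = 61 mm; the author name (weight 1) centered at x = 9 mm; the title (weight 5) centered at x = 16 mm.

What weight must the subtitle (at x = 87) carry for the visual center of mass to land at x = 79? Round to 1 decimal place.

Existing Σw = 14 (8 + 1 + 5); existing moment 8·61 + 1·9 + 5·16 = 577.
For the centroid to hit 79: (577 + w·87) / (14 + w) = 79.
Solving: w = (79·14 − 577) / (87 − 79) = 529 / 8 ≈ 66.12.

w ≈ 66.1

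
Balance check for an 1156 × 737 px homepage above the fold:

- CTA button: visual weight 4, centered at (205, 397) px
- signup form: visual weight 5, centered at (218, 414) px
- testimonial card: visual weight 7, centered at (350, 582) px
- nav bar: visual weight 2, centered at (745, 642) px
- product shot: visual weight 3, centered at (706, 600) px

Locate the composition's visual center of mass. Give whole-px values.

(379, 515)

Total weight = 4 + 5 + 7 + 2 + 3 = 21.
Σw·x = 4·205 + 5·218 + 7·350 + 2·745 + 3·706 = 7968, so x̄ = 7968/21 ≈ 379.43.
Σw·y = 4·397 + 5·414 + 7·582 + 2·642 + 3·600 = 10816, so ȳ = 10816/21 ≈ 515.05.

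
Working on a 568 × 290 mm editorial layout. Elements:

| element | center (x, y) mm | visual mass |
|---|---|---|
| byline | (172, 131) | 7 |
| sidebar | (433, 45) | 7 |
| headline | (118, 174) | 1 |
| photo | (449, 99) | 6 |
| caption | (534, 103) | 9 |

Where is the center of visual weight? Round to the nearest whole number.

(395, 98)

Σw = 7 + 7 + 1 + 6 + 9 = 30.
x: (7·172 + 7·433 + 1·118 + 6·449 + 9·534) / 30 = 11853 / 30 ≈ 395.10
y: (7·131 + 7·45 + 1·174 + 6·99 + 9·103) / 30 = 2927 / 30 ≈ 97.57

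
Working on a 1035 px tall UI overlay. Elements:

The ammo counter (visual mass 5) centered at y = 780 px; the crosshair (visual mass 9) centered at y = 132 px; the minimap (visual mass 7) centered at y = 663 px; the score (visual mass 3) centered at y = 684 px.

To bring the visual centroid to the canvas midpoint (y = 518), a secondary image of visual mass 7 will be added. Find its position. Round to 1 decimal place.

y ≈ 611.0

New total weight: (5 + 9 + 7 + 3) + 7 = 31.
y: target moment 31×518 = 16058; current 5·780 + 9·132 + 7·663 + 3·684 = 11781; the secondary image supplies 4277, so y = 4277/7 ≈ 611.00.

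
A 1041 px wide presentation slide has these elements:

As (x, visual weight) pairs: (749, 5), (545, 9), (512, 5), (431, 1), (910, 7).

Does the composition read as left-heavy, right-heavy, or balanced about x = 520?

right-heavy

Weights sum to 5 + 9 + 5 + 1 + 7 = 27.
Σw·x = 5·749 + 9·545 + 5·512 + 1·431 + 7·910 = 18011, so x̄ = 18011/27 ≈ 667.07.
667.1 vs midline 520 → right-heavy.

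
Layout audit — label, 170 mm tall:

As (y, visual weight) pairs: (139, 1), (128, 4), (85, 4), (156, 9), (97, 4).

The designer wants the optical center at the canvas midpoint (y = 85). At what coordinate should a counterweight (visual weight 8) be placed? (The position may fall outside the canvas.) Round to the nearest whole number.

New total weight: (1 + 4 + 4 + 9 + 4) + 8 = 30.
Along y: (2783 + 8·y) / 30 = 85 (existing moment 1·139 + 4·128 + 4·85 + 9·156 + 4·97 = 2783) ⇒ y = (2550 − 2783) / 8 ≈ -29.12.

y ≈ -29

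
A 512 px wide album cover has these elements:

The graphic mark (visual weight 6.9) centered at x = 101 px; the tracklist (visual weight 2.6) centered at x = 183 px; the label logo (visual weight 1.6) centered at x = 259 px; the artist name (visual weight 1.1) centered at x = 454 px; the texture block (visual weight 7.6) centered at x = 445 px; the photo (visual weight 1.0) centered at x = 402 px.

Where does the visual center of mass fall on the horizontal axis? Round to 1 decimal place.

x ≈ 282.2

Total weight = 6.9 + 2.6 + 1.6 + 1.1 + 7.6 + 1.0 = 20.8.
x: moment 5870.5 / weight 20.8 ≈ 282.24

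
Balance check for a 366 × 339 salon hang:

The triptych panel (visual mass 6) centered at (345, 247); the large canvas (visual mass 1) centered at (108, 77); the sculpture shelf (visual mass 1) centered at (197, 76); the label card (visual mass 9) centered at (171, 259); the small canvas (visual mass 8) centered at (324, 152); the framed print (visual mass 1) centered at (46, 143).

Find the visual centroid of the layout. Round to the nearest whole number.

Weights sum to 6 + 1 + 1 + 9 + 8 + 1 = 26.
x: (6·345 + 1·108 + 1·197 + 9·171 + 8·324 + 1·46) / 26 = 6552 / 26 ≈ 252.00
y: (6·247 + 1·77 + 1·76 + 9·259 + 8·152 + 1·143) / 26 = 5325 / 26 ≈ 204.81

(252, 205)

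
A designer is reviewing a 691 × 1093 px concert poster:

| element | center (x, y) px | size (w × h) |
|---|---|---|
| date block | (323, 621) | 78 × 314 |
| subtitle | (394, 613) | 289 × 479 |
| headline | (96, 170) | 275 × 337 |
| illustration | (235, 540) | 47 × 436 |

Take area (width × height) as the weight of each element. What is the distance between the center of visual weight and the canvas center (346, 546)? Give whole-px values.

≈ 111 px

Taking area as weight: date block 78·314 = 24492, subtitle 289·479 = 138431, headline 275·337 = 92675, illustration 47·436 = 20492. Sum 276090.
Σw·x = 24492·323 + 138431·394 + 92675·96 + 20492·235 = 76165150, so x̄ = 76165150/276090 ≈ 275.87.
Σw·y = 24492·621 + 138431·613 + 92675·170 + 20492·540 = 126888165, so ȳ = 126888165/276090 ≈ 459.59.
Relative to (346, 546): Δ = (-70.13, -86.41); |Δ| = √(-70.13² + -86.41²) ≈ 111.29.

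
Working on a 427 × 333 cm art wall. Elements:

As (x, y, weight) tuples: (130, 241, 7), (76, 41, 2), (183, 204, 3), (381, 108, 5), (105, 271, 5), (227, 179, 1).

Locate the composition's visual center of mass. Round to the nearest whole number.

Total weight = 7 + 2 + 3 + 5 + 5 + 1 = 23.
x: (7·130 + 2·76 + 3·183 + 5·381 + 5·105 + 1·227) / 23 = 4268 / 23 ≈ 185.57
y: (7·241 + 2·41 + 3·204 + 5·108 + 5·271 + 1·179) / 23 = 4455 / 23 ≈ 193.70

(186, 194)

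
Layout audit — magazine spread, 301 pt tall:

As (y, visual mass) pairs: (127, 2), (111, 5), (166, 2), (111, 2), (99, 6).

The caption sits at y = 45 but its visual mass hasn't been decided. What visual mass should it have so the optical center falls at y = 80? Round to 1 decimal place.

w ≈ 17.1

Existing Σw = 17 (2 + 5 + 2 + 2 + 6); existing moment 2·127 + 5·111 + 2·166 + 2·111 + 6·99 = 1957.
Balance at y = 80 requires (1957 + w·45) / (17 + w) = 80.
Solving: w = (80·17 − 1957) / (45 − 80) = -597 / -35 ≈ 17.06.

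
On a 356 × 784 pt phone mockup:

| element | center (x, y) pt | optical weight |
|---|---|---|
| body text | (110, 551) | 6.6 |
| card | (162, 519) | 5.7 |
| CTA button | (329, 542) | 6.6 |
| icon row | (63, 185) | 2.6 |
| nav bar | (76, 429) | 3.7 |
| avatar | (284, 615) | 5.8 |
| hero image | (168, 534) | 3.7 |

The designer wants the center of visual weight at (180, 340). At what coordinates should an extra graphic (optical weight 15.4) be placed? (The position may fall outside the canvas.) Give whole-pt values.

(161, -49)

With the extra graphic, Σw becomes 6.6 + 5.7 + 6.6 + 2.6 + 3.7 + 5.8 + 3.7 + 15.4 = 50.1.
Along x: (6534.6 + 15.4·x) / 50.1 = 180 (existing moment 6.6·110 + 5.7·162 + 6.6·329 + 2.6·63 + 3.7·76 + 5.8·284 + 3.7·168 = 6534.6) ⇒ x = (9018.0 − 6534.6) / 15.4 ≈ 161.26.
Along y: (17783.2 + 15.4·y) / 50.1 = 340 (existing moment 6.6·551 + 5.7·519 + 6.6·542 + 2.6·185 + 3.7·429 + 5.8·615 + 3.7·534 = 17783.2) ⇒ y = (17034.0 − 17783.2) / 15.4 ≈ -48.65.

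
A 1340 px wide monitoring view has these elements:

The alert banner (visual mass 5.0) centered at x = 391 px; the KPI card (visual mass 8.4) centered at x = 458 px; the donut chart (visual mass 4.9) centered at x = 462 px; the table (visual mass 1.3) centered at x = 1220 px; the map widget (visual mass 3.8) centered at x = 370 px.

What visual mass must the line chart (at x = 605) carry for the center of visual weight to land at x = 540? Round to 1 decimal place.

Known weights sum to 5.0 + 8.4 + 4.9 + 1.3 + 3.8 = 23.4; their moment is 5.0·391 + 8.4·458 + 4.9·462 + 1.3·1220 + 3.8·370 = 11058.0.
Balance at x = 540 requires (11058.0 + w·605) / (23.4 + w) = 540.
So w = (540·23.4 − 11058.0)/(605 − 540) = 1578.0/65 ≈ 24.28.

w ≈ 24.3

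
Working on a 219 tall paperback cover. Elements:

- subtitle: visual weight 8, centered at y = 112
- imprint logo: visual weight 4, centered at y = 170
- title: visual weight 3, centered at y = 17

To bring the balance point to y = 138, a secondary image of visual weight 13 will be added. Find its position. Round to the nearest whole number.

y ≈ 172

New total weight: (8 + 4 + 3) + 13 = 28.
y: need Σw·y = 28·138 = 3864. Existing = 8·112 + 4·170 + 3·17 = 1627. Remainder 2237 / 13 ≈ 172.08.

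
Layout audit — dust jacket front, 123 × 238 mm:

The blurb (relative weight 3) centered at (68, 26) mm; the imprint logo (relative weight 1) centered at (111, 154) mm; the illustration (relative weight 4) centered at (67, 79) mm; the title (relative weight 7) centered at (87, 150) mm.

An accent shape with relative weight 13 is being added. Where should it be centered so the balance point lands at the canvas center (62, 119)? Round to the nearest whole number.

(42, 133)

After adding the accent shape, total weight = 3 + 1 + 4 + 7 + 13 = 28.
Along x: (1192 + 13·x) / 28 = 62 (existing moment 3·68 + 1·111 + 4·67 + 7·87 = 1192) ⇒ x = (1736 − 1192) / 13 ≈ 41.85.
Along y: (1598 + 13·y) / 28 = 119 (existing moment 3·26 + 1·154 + 4·79 + 7·150 = 1598) ⇒ y = (3332 − 1598) / 13 ≈ 133.38.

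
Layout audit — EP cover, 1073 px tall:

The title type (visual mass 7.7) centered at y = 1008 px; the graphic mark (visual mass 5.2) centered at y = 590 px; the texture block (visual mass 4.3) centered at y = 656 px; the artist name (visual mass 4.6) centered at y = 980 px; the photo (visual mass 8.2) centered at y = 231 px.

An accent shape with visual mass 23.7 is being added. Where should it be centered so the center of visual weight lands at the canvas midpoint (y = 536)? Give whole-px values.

y ≈ 368

New total weight: (7.7 + 5.2 + 4.3 + 4.6 + 8.2) + 23.7 = 53.7.
Along y: (20052.6 + 23.7·y) / 53.7 = 536 (existing moment 7.7·1008 + 5.2·590 + 4.3·656 + 4.6·980 + 8.2·231 = 20052.6) ⇒ y = (28783.2 − 20052.6) / 23.7 ≈ 368.38.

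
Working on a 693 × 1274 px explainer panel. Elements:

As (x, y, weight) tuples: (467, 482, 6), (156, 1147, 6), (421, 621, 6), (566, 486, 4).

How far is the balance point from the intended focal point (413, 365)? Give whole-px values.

Σw = 6 + 6 + 6 + 4 = 22.
x: (6·467 + 6·156 + 6·421 + 4·566) / 22 = 8528 / 22 ≈ 387.64
y: (6·482 + 6·1147 + 6·621 + 4·486) / 22 = 15444 / 22 ≈ 702.00
From (413, 365): dx = -25.36, dy = 337.00, so the distance is √(dx²+dy²) ≈ 337.95.

≈ 338 px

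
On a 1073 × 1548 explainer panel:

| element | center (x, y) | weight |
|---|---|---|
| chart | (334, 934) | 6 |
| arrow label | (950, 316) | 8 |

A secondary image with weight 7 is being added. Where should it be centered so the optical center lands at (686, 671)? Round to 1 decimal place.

(686.0, 851.3)

New total weight: (6 + 8) + 7 = 21.
x: need Σw·x = 21·686 = 14406. Existing = 6·334 + 8·950 = 9604. Remainder 4802 / 7 ≈ 686.00.
y: need Σw·y = 21·671 = 14091. Existing = 6·934 + 8·316 = 8132. Remainder 5959 / 7 ≈ 851.29.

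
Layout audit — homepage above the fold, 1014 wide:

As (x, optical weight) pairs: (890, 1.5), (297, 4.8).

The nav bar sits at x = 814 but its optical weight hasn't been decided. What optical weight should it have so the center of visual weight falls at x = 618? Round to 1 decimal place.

w ≈ 5.8

Existing Σw = 6.3 (1.5 + 4.8); existing moment 1.5·890 + 4.8·297 = 2760.6.
Balance at x = 618 requires (2760.6 + w·814) / (6.3 + w) = 618.
So w = (618·6.3 − 2760.6)/(814 − 618) = 1132.8/196 ≈ 5.78.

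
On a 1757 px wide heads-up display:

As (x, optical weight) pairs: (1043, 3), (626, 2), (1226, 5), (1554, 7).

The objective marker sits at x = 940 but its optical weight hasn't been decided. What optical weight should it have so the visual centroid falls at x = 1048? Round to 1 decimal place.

w ≈ 33.1

Fixed elements: Σw = 3 + 2 + 5 + 7 = 17, Σw·x = 3·1043 + 2·626 + 5·1226 + 7·1554 = 21389.
For the centroid to hit 1048: (21389 + w·940) / (17 + w) = 1048.
Solving: w = (1048·17 − 21389) / (940 − 1048) = -3573 / -108 ≈ 33.08.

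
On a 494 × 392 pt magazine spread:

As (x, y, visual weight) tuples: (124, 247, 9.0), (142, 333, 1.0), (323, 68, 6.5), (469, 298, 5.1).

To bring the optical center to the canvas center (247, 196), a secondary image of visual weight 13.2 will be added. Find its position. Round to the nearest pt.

(216, 174)

After adding the secondary image, total weight = 9.0 + 1.0 + 6.5 + 5.1 + 13.2 = 34.8.
x: target moment 34.8×247 = 8595.6; current 9.0·124 + 1.0·142 + 6.5·323 + 5.1·469 = 5749.4; the secondary image supplies 2846.2, so x = 2846.2/13.2 ≈ 215.62.
y: target moment 34.8×196 = 6820.8; current 9.0·247 + 1.0·333 + 6.5·68 + 5.1·298 = 4517.8; the secondary image supplies 2303.0, so y = 2303.0/13.2 ≈ 174.47.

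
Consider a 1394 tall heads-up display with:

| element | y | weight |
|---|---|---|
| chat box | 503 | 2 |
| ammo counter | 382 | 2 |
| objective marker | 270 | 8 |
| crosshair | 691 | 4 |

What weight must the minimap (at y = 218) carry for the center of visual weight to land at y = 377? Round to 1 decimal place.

w ≈ 4.2

Existing Σw = 16 (2 + 2 + 8 + 4); existing moment 2·503 + 2·382 + 8·270 + 4·691 = 6694.
Set Σw·y/Σw = 377: (6694 + 218w) = 377·(16 + w).
So w = (377·16 − 6694)/(218 − 377) = -662/-159 ≈ 4.16.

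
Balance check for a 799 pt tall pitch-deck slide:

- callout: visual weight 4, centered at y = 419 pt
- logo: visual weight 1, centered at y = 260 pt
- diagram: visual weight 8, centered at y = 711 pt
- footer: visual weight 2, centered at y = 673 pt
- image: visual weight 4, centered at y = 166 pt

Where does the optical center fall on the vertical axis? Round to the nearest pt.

Σw = 4 + 1 + 8 + 2 + 4 = 19.
y-moment: 4·419 + 1·260 + 8·711 + 2·673 + 4·166 = 9634; centroid 9634/19 ≈ 507.05.

y ≈ 507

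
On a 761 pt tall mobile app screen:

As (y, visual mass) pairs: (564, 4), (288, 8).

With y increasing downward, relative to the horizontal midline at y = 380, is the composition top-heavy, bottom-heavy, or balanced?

balanced

Σw = 4 + 8 = 12.
y-moment: 4·564 + 8·288 = 4560; centroid 4560/12 ≈ 380.00.
That equals the midline 380 — balanced.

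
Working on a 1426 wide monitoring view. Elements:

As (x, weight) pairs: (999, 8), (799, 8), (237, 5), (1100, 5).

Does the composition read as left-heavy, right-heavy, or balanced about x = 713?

Weights sum to 8 + 8 + 5 + 5 = 26.
x-moment: 8·999 + 8·799 + 5·237 + 5·1100 = 21069; centroid 21069/26 ≈ 810.35.
810.3 vs midline 713 → right-heavy.

right-heavy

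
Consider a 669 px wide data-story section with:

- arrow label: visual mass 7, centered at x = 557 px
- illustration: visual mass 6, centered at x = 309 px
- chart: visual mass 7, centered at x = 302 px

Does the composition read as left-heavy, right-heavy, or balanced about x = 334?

Σw = 7 + 6 + 7 = 20.
x-moment: 7·557 + 6·309 + 7·302 = 7867; centroid 7867/20 ≈ 393.35.
393.4 lies right of the midline 334, so the layout is right-heavy.

right-heavy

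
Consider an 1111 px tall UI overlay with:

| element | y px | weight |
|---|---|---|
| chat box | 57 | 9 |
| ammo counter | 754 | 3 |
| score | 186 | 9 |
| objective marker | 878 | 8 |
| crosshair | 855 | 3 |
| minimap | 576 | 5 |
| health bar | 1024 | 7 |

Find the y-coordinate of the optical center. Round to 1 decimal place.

Σw = 9 + 3 + 9 + 8 + 3 + 5 + 7 = 44.
Σw·y = 9·57 + 3·754 + 9·186 + 8·878 + 3·855 + 5·576 + 7·1024 = 24086, so ȳ = 24086/44 ≈ 547.41.

y ≈ 547.4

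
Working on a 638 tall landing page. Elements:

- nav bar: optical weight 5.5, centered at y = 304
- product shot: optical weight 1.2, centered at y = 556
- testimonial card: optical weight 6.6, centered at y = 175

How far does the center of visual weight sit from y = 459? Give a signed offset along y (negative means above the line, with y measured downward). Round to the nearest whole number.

Σw = 5.5 + 1.2 + 6.6 = 13.3.
y: (5.5·304 + 1.2·556 + 6.6·175) / 13.3 = 3494.2 / 13.3 ≈ 262.72
Against y = 459, that's 262.72 − 459 = -196.28.

≈ -196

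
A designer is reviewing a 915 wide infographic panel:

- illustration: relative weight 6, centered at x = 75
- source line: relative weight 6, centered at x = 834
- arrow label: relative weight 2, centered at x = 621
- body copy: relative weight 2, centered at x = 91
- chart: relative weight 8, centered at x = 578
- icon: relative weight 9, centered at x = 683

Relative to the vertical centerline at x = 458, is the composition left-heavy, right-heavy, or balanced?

right-heavy

Weights sum to 6 + 6 + 2 + 2 + 8 + 9 = 33.
x: (6·75 + 6·834 + 2·621 + 2·91 + 8·578 + 9·683) / 33 = 17649 / 33 ≈ 534.82
534.8 vs midline 458 → right-heavy.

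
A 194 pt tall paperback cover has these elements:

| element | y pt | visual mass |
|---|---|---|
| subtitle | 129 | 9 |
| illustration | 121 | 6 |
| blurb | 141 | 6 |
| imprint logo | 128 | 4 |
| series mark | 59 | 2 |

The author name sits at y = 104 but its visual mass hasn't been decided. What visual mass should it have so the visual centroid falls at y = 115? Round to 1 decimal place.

w ≈ 23.5

Known weights sum to 9 + 6 + 6 + 4 + 2 = 27; their moment is 9·129 + 6·121 + 6·141 + 4·128 + 2·59 = 3363.
For the centroid to hit 115: (3363 + w·104) / (27 + w) = 115.
So w = (115·27 − 3363)/(104 − 115) = -258/-11 ≈ 23.45.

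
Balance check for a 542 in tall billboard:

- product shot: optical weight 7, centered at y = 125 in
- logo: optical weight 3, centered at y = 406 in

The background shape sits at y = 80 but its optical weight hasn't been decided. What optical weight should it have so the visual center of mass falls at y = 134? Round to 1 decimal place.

Existing Σw = 10 (7 + 3); existing moment 7·125 + 3·406 = 2093.
Set Σw·y/Σw = 134: (2093 + 80w) = 134·(10 + w).
So w = (134·10 − 2093)/(80 − 134) = -753/-54 ≈ 13.94.

w ≈ 13.9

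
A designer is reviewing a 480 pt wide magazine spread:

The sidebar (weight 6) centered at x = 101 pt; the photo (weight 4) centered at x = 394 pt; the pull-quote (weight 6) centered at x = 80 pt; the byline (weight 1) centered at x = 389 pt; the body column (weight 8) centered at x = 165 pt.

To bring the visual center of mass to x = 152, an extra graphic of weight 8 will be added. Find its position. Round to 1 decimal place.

After adding the extra graphic, total weight = 6 + 4 + 6 + 1 + 8 + 8 = 33.
Along x: (4371 + 8·x) / 33 = 152 (existing moment 6·101 + 4·394 + 6·80 + 1·389 + 8·165 = 4371) ⇒ x = (5016 − 4371) / 8 ≈ 80.62.

x ≈ 80.6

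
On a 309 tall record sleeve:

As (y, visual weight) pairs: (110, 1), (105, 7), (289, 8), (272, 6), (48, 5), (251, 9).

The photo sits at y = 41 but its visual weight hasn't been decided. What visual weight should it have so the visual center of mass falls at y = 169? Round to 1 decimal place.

Known weights sum to 1 + 7 + 8 + 6 + 5 + 9 = 36; their moment is 1·110 + 7·105 + 8·289 + 6·272 + 5·48 + 9·251 = 7288.
For the centroid to hit 169: (7288 + w·41) / (36 + w) = 169.
So w = (169·36 − 7288)/(41 − 169) = -1204/-128 ≈ 9.41.

w ≈ 9.4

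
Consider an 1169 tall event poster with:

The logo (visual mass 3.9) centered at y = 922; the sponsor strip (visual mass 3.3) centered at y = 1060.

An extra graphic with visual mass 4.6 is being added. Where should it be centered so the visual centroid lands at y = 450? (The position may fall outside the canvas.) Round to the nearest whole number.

After adding the extra graphic, total weight = 3.9 + 3.3 + 4.6 = 11.8.
y: target moment 11.8×450 = 5310.0; current 3.9·922 + 3.3·1060 = 7093.8; the extra graphic supplies -1783.8, so y = -1783.8/4.6 ≈ -387.78.

y ≈ -388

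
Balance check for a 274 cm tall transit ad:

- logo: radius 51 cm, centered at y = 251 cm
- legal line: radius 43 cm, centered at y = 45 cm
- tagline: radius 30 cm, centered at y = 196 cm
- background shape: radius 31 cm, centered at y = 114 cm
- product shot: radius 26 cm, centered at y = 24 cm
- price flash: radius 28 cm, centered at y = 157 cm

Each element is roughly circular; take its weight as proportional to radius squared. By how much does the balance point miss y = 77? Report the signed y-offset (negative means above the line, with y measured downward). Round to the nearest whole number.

r² weights: logo 51² = 2601, legal line 43² = 1849, tagline 30² = 900, background shape 31² = 961, product shot 26² = 676, price flash 28² = 784. Total = 7771.
Σw·y = 1161322; ȳ = 1161322/7771 ≈ 149.44.
Offset from y = 77: 149.44 − 77 ≈ 72.44.

≈ 72 cm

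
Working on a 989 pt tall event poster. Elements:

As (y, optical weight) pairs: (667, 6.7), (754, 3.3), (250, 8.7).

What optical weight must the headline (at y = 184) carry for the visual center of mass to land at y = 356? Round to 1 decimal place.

Fixed elements: Σw = 6.7 + 3.3 + 8.7 = 18.7, Σw·y = 6.7·667 + 3.3·754 + 8.7·250 = 9132.1.
Set Σw·y/Σw = 356: (9132.1 + 184w) = 356·(18.7 + w).
Rearranging, w·(184 − 356) = 356·18.7 − 9132.1 = -2474.9, so w ≈ -2474.9/-172 = 14.39.

w ≈ 14.4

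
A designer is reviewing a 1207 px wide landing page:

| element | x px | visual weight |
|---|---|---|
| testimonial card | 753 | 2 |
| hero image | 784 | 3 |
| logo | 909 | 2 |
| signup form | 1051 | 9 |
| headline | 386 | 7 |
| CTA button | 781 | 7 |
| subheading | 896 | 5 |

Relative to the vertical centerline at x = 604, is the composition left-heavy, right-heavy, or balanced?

Total weight = 2 + 3 + 2 + 9 + 7 + 7 + 5 = 35.
Σw·x = 27784; x̄ = 27784/35 ≈ 793.83.
Since 793.8 is right of 604, the composition reads right-heavy.

right-heavy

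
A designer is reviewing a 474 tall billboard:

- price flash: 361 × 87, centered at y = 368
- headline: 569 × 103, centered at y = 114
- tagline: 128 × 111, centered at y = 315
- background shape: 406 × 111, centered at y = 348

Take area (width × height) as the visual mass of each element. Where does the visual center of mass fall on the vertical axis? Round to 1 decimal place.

Taking area as weight: price flash 361·87 = 31407, headline 569·103 = 58607, tagline 128·111 = 14208, background shape 406·111 = 45066. Sum 149288.
y: (31407·368 + 58607·114 + 14208·315 + 45066·348) / 149288 = 38397462 / 149288 ≈ 257.20

y ≈ 257.2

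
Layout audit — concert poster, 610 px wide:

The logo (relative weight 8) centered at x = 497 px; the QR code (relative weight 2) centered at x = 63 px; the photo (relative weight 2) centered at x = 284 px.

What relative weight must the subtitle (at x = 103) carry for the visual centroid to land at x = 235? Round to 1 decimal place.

Existing Σw = 12 (8 + 2 + 2); existing moment 8·497 + 2·63 + 2·284 = 4670.
Balance at x = 235 requires (4670 + w·103) / (12 + w) = 235.
Rearranging, w·(103 − 235) = 235·12 − 4670 = -1850, so w ≈ -1850/-132 = 14.02.

w ≈ 14.0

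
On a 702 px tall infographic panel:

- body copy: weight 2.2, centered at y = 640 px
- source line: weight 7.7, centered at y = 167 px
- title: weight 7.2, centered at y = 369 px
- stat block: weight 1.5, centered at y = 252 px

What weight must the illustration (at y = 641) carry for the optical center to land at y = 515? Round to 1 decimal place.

w ≈ 30.6

Known weights sum to 2.2 + 7.7 + 7.2 + 1.5 = 18.6; their moment is 2.2·640 + 7.7·167 + 7.2·369 + 1.5·252 = 5728.7.
For the centroid to hit 515: (5728.7 + w·641) / (18.6 + w) = 515.
So w = (515·18.6 − 5728.7)/(641 − 515) = 3850.3/126 ≈ 30.56.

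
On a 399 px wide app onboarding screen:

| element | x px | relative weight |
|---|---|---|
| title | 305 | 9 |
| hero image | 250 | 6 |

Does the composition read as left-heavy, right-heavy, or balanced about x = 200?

Σw = 9 + 6 = 15.
x-moment: 9·305 + 6·250 = 4245; centroid 4245/15 ≈ 283.00.
283.0 vs midline 200 → right-heavy.

right-heavy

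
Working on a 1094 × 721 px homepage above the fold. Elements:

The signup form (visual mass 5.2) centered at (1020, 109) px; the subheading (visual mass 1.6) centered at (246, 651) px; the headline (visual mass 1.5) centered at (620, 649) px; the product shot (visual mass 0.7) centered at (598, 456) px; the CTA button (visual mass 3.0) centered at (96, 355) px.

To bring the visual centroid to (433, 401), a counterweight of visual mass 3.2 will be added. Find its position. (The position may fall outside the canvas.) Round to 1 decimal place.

New total weight: (5.2 + 1.6 + 1.5 + 0.7 + 3.0) + 3.2 = 15.2.
x: need Σw·x = 15.2·433 = 6581.6. Existing = 5.2·1020 + 1.6·246 + 1.5·620 + 0.7·598 + 3.0·96 = 7334.2. Remainder -752.6 / 3.2 ≈ -235.19.
y: need Σw·y = 15.2·401 = 6095.2. Existing = 5.2·109 + 1.6·651 + 1.5·649 + 0.7·456 + 3.0·355 = 3966.1. Remainder 2129.1 / 3.2 ≈ 665.34.

(-235.2, 665.3)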